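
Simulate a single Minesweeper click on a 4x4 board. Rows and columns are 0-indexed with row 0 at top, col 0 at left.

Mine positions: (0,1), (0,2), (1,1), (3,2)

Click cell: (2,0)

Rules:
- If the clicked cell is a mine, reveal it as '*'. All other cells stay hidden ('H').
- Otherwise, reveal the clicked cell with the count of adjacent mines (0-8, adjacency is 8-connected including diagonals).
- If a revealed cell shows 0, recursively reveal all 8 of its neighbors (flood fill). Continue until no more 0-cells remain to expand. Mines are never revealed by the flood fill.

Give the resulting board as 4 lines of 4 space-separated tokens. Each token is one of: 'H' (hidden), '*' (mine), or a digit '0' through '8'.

H H H H
H H H H
1 H H H
H H H H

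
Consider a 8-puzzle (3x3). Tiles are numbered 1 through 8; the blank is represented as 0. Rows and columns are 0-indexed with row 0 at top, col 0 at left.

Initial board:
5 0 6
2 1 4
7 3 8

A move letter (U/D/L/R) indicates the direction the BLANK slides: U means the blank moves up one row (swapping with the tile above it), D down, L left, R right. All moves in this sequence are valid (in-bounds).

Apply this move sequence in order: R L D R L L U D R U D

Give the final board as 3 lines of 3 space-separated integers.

Answer: 5 1 6
2 0 4
7 3 8

Derivation:
After move 1 (R):
5 6 0
2 1 4
7 3 8

After move 2 (L):
5 0 6
2 1 4
7 3 8

After move 3 (D):
5 1 6
2 0 4
7 3 8

After move 4 (R):
5 1 6
2 4 0
7 3 8

After move 5 (L):
5 1 6
2 0 4
7 3 8

After move 6 (L):
5 1 6
0 2 4
7 3 8

After move 7 (U):
0 1 6
5 2 4
7 3 8

After move 8 (D):
5 1 6
0 2 4
7 3 8

After move 9 (R):
5 1 6
2 0 4
7 3 8

After move 10 (U):
5 0 6
2 1 4
7 3 8

After move 11 (D):
5 1 6
2 0 4
7 3 8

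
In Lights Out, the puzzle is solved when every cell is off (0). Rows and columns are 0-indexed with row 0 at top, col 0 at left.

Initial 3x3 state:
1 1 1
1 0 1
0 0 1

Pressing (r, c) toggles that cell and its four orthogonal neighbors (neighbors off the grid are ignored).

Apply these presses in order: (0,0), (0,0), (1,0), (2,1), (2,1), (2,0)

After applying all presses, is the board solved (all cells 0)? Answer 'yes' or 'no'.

After press 1 at (0,0):
0 0 1
0 0 1
0 0 1

After press 2 at (0,0):
1 1 1
1 0 1
0 0 1

After press 3 at (1,0):
0 1 1
0 1 1
1 0 1

After press 4 at (2,1):
0 1 1
0 0 1
0 1 0

After press 5 at (2,1):
0 1 1
0 1 1
1 0 1

After press 6 at (2,0):
0 1 1
1 1 1
0 1 1

Lights still on: 7

Answer: no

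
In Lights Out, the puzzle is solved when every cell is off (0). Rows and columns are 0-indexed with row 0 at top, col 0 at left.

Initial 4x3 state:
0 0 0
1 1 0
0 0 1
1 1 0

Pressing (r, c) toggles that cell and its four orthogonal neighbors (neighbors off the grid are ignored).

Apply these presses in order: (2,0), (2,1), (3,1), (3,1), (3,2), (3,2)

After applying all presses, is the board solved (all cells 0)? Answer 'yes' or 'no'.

Answer: yes

Derivation:
After press 1 at (2,0):
0 0 0
0 1 0
1 1 1
0 1 0

After press 2 at (2,1):
0 0 0
0 0 0
0 0 0
0 0 0

After press 3 at (3,1):
0 0 0
0 0 0
0 1 0
1 1 1

After press 4 at (3,1):
0 0 0
0 0 0
0 0 0
0 0 0

After press 5 at (3,2):
0 0 0
0 0 0
0 0 1
0 1 1

After press 6 at (3,2):
0 0 0
0 0 0
0 0 0
0 0 0

Lights still on: 0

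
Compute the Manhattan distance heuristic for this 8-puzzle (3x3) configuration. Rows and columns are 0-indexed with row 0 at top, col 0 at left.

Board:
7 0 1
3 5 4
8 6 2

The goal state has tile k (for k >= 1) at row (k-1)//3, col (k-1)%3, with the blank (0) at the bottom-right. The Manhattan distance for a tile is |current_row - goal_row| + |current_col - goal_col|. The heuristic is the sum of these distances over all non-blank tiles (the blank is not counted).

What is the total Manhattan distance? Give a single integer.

Tile 7: at (0,0), goal (2,0), distance |0-2|+|0-0| = 2
Tile 1: at (0,2), goal (0,0), distance |0-0|+|2-0| = 2
Tile 3: at (1,0), goal (0,2), distance |1-0|+|0-2| = 3
Tile 5: at (1,1), goal (1,1), distance |1-1|+|1-1| = 0
Tile 4: at (1,2), goal (1,0), distance |1-1|+|2-0| = 2
Tile 8: at (2,0), goal (2,1), distance |2-2|+|0-1| = 1
Tile 6: at (2,1), goal (1,2), distance |2-1|+|1-2| = 2
Tile 2: at (2,2), goal (0,1), distance |2-0|+|2-1| = 3
Sum: 2 + 2 + 3 + 0 + 2 + 1 + 2 + 3 = 15

Answer: 15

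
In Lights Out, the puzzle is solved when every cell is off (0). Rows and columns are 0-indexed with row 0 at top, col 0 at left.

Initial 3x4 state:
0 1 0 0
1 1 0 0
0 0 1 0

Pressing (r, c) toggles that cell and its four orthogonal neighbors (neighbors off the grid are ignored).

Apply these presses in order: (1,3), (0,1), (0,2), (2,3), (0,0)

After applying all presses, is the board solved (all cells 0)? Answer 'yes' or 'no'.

After press 1 at (1,3):
0 1 0 1
1 1 1 1
0 0 1 1

After press 2 at (0,1):
1 0 1 1
1 0 1 1
0 0 1 1

After press 3 at (0,2):
1 1 0 0
1 0 0 1
0 0 1 1

After press 4 at (2,3):
1 1 0 0
1 0 0 0
0 0 0 0

After press 5 at (0,0):
0 0 0 0
0 0 0 0
0 0 0 0

Lights still on: 0

Answer: yes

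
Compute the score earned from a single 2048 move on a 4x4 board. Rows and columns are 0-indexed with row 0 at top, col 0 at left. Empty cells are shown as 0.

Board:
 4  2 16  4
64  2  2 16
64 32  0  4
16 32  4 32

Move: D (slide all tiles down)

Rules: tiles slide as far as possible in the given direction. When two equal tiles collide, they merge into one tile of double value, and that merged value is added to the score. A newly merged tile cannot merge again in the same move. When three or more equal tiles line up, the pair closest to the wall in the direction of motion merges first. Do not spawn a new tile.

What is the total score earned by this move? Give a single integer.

Answer: 196

Derivation:
Slide down:
col 0: [4, 64, 64, 16] -> [0, 4, 128, 16]  score +128 (running 128)
col 1: [2, 2, 32, 32] -> [0, 0, 4, 64]  score +68 (running 196)
col 2: [16, 2, 0, 4] -> [0, 16, 2, 4]  score +0 (running 196)
col 3: [4, 16, 4, 32] -> [4, 16, 4, 32]  score +0 (running 196)
Board after move:
  0   0   0   4
  4   0  16  16
128   4   2   4
 16  64   4  32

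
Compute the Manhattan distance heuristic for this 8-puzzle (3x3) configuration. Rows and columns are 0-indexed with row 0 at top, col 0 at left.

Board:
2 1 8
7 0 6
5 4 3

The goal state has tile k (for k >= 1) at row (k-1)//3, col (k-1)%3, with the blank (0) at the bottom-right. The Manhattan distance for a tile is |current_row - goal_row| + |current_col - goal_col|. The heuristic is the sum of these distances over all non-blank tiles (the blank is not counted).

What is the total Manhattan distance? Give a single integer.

Tile 2: at (0,0), goal (0,1), distance |0-0|+|0-1| = 1
Tile 1: at (0,1), goal (0,0), distance |0-0|+|1-0| = 1
Tile 8: at (0,2), goal (2,1), distance |0-2|+|2-1| = 3
Tile 7: at (1,0), goal (2,0), distance |1-2|+|0-0| = 1
Tile 6: at (1,2), goal (1,2), distance |1-1|+|2-2| = 0
Tile 5: at (2,0), goal (1,1), distance |2-1|+|0-1| = 2
Tile 4: at (2,1), goal (1,0), distance |2-1|+|1-0| = 2
Tile 3: at (2,2), goal (0,2), distance |2-0|+|2-2| = 2
Sum: 1 + 1 + 3 + 1 + 0 + 2 + 2 + 2 = 12

Answer: 12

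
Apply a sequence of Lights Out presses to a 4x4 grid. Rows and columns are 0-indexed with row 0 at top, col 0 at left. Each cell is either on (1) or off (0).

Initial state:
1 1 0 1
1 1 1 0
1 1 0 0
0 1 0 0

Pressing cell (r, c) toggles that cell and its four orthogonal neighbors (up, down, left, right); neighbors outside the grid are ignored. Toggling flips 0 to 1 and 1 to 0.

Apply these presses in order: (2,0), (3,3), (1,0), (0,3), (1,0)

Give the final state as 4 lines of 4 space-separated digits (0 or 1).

Answer: 1 1 1 0
0 1 1 1
0 0 0 1
1 1 1 1

Derivation:
After press 1 at (2,0):
1 1 0 1
0 1 1 0
0 0 0 0
1 1 0 0

After press 2 at (3,3):
1 1 0 1
0 1 1 0
0 0 0 1
1 1 1 1

After press 3 at (1,0):
0 1 0 1
1 0 1 0
1 0 0 1
1 1 1 1

After press 4 at (0,3):
0 1 1 0
1 0 1 1
1 0 0 1
1 1 1 1

After press 5 at (1,0):
1 1 1 0
0 1 1 1
0 0 0 1
1 1 1 1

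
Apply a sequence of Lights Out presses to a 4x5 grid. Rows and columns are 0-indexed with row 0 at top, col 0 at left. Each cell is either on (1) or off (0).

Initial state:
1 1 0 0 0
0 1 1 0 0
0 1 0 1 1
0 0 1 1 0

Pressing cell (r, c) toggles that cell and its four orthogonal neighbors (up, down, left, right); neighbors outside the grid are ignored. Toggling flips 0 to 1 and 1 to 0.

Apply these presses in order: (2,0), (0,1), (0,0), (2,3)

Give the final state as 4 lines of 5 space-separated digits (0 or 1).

After press 1 at (2,0):
1 1 0 0 0
1 1 1 0 0
1 0 0 1 1
1 0 1 1 0

After press 2 at (0,1):
0 0 1 0 0
1 0 1 0 0
1 0 0 1 1
1 0 1 1 0

After press 3 at (0,0):
1 1 1 0 0
0 0 1 0 0
1 0 0 1 1
1 0 1 1 0

After press 4 at (2,3):
1 1 1 0 0
0 0 1 1 0
1 0 1 0 0
1 0 1 0 0

Answer: 1 1 1 0 0
0 0 1 1 0
1 0 1 0 0
1 0 1 0 0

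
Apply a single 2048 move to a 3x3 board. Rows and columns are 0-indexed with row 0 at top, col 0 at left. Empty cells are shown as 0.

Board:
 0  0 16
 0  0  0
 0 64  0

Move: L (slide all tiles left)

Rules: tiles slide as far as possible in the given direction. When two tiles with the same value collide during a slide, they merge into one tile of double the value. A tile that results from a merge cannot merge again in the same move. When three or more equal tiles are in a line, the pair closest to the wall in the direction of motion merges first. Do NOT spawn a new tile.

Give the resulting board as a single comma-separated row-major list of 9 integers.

Answer: 16, 0, 0, 0, 0, 0, 64, 0, 0

Derivation:
Slide left:
row 0: [0, 0, 16] -> [16, 0, 0]
row 1: [0, 0, 0] -> [0, 0, 0]
row 2: [0, 64, 0] -> [64, 0, 0]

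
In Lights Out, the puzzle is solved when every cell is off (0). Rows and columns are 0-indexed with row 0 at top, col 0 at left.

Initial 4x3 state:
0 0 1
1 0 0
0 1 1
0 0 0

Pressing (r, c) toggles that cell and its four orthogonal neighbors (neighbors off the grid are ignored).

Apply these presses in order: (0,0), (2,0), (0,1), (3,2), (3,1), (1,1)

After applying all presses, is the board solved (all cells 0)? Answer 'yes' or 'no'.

Answer: no

Derivation:
After press 1 at (0,0):
1 1 1
0 0 0
0 1 1
0 0 0

After press 2 at (2,0):
1 1 1
1 0 0
1 0 1
1 0 0

After press 3 at (0,1):
0 0 0
1 1 0
1 0 1
1 0 0

After press 4 at (3,2):
0 0 0
1 1 0
1 0 0
1 1 1

After press 5 at (3,1):
0 0 0
1 1 0
1 1 0
0 0 0

After press 6 at (1,1):
0 1 0
0 0 1
1 0 0
0 0 0

Lights still on: 3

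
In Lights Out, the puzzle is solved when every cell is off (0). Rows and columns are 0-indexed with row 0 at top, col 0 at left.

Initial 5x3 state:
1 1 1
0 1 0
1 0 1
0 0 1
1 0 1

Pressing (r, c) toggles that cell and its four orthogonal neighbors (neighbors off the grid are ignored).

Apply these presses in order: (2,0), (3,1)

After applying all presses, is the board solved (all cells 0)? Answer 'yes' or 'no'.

Answer: no

Derivation:
After press 1 at (2,0):
1 1 1
1 1 0
0 1 1
1 0 1
1 0 1

After press 2 at (3,1):
1 1 1
1 1 0
0 0 1
0 1 0
1 1 1

Lights still on: 10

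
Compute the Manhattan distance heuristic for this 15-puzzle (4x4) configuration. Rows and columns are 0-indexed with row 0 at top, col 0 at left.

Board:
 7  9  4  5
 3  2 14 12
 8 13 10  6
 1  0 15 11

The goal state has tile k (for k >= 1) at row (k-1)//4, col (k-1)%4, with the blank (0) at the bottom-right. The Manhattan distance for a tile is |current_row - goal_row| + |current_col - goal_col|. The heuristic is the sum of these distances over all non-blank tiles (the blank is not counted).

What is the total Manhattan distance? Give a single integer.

Answer: 34

Derivation:
Tile 7: at (0,0), goal (1,2), distance |0-1|+|0-2| = 3
Tile 9: at (0,1), goal (2,0), distance |0-2|+|1-0| = 3
Tile 4: at (0,2), goal (0,3), distance |0-0|+|2-3| = 1
Tile 5: at (0,3), goal (1,0), distance |0-1|+|3-0| = 4
Tile 3: at (1,0), goal (0,2), distance |1-0|+|0-2| = 3
Tile 2: at (1,1), goal (0,1), distance |1-0|+|1-1| = 1
Tile 14: at (1,2), goal (3,1), distance |1-3|+|2-1| = 3
Tile 12: at (1,3), goal (2,3), distance |1-2|+|3-3| = 1
Tile 8: at (2,0), goal (1,3), distance |2-1|+|0-3| = 4
Tile 13: at (2,1), goal (3,0), distance |2-3|+|1-0| = 2
Tile 10: at (2,2), goal (2,1), distance |2-2|+|2-1| = 1
Tile 6: at (2,3), goal (1,1), distance |2-1|+|3-1| = 3
Tile 1: at (3,0), goal (0,0), distance |3-0|+|0-0| = 3
Tile 15: at (3,2), goal (3,2), distance |3-3|+|2-2| = 0
Tile 11: at (3,3), goal (2,2), distance |3-2|+|3-2| = 2
Sum: 3 + 3 + 1 + 4 + 3 + 1 + 3 + 1 + 4 + 2 + 1 + 3 + 3 + 0 + 2 = 34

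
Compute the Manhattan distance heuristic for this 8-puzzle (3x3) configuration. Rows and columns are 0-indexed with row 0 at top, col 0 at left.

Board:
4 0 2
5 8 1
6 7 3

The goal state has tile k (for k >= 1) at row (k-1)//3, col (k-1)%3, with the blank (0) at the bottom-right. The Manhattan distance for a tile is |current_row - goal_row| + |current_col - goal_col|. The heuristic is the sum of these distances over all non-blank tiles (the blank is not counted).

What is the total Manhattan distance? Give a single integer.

Answer: 13

Derivation:
Tile 4: at (0,0), goal (1,0), distance |0-1|+|0-0| = 1
Tile 2: at (0,2), goal (0,1), distance |0-0|+|2-1| = 1
Tile 5: at (1,0), goal (1,1), distance |1-1|+|0-1| = 1
Tile 8: at (1,1), goal (2,1), distance |1-2|+|1-1| = 1
Tile 1: at (1,2), goal (0,0), distance |1-0|+|2-0| = 3
Tile 6: at (2,0), goal (1,2), distance |2-1|+|0-2| = 3
Tile 7: at (2,1), goal (2,0), distance |2-2|+|1-0| = 1
Tile 3: at (2,2), goal (0,2), distance |2-0|+|2-2| = 2
Sum: 1 + 1 + 1 + 1 + 3 + 3 + 1 + 2 = 13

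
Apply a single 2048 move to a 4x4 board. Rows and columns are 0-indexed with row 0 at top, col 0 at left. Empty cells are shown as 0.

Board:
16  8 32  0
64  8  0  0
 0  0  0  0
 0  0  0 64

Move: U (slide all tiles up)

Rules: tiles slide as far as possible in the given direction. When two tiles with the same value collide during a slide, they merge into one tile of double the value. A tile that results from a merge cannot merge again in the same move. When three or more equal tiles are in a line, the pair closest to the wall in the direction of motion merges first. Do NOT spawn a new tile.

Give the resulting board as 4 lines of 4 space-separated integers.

Slide up:
col 0: [16, 64, 0, 0] -> [16, 64, 0, 0]
col 1: [8, 8, 0, 0] -> [16, 0, 0, 0]
col 2: [32, 0, 0, 0] -> [32, 0, 0, 0]
col 3: [0, 0, 0, 64] -> [64, 0, 0, 0]

Answer: 16 16 32 64
64  0  0  0
 0  0  0  0
 0  0  0  0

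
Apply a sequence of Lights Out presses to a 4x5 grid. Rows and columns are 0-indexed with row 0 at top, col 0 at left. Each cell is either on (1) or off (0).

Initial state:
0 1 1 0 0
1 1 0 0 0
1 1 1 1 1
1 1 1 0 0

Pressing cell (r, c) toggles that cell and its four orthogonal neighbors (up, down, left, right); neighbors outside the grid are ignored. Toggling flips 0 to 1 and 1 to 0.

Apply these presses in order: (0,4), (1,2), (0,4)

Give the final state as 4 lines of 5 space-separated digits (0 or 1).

After press 1 at (0,4):
0 1 1 1 1
1 1 0 0 1
1 1 1 1 1
1 1 1 0 0

After press 2 at (1,2):
0 1 0 1 1
1 0 1 1 1
1 1 0 1 1
1 1 1 0 0

After press 3 at (0,4):
0 1 0 0 0
1 0 1 1 0
1 1 0 1 1
1 1 1 0 0

Answer: 0 1 0 0 0
1 0 1 1 0
1 1 0 1 1
1 1 1 0 0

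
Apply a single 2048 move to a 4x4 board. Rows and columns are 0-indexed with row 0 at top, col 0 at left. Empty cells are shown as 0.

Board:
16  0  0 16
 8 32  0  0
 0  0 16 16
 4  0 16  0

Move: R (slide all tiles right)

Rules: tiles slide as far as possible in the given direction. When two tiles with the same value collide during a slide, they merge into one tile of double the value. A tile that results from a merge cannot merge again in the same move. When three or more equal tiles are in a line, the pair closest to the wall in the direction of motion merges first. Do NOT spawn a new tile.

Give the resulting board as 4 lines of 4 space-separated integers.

Answer:  0  0  0 32
 0  0  8 32
 0  0  0 32
 0  0  4 16

Derivation:
Slide right:
row 0: [16, 0, 0, 16] -> [0, 0, 0, 32]
row 1: [8, 32, 0, 0] -> [0, 0, 8, 32]
row 2: [0, 0, 16, 16] -> [0, 0, 0, 32]
row 3: [4, 0, 16, 0] -> [0, 0, 4, 16]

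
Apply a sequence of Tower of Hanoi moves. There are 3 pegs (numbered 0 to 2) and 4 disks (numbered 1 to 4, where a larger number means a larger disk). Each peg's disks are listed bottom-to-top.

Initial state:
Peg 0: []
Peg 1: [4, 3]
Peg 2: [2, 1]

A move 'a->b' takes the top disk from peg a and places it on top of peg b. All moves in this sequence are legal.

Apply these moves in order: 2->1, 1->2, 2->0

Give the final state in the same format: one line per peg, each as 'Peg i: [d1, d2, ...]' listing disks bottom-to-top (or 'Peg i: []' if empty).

After move 1 (2->1):
Peg 0: []
Peg 1: [4, 3, 1]
Peg 2: [2]

After move 2 (1->2):
Peg 0: []
Peg 1: [4, 3]
Peg 2: [2, 1]

After move 3 (2->0):
Peg 0: [1]
Peg 1: [4, 3]
Peg 2: [2]

Answer: Peg 0: [1]
Peg 1: [4, 3]
Peg 2: [2]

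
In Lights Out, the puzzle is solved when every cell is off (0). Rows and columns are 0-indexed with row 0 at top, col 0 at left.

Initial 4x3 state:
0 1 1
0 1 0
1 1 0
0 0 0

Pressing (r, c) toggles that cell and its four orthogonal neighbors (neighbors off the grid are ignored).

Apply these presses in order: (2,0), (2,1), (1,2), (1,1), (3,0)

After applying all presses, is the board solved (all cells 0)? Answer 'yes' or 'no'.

Answer: yes

Derivation:
After press 1 at (2,0):
0 1 1
1 1 0
0 0 0
1 0 0

After press 2 at (2,1):
0 1 1
1 0 0
1 1 1
1 1 0

After press 3 at (1,2):
0 1 0
1 1 1
1 1 0
1 1 0

After press 4 at (1,1):
0 0 0
0 0 0
1 0 0
1 1 0

After press 5 at (3,0):
0 0 0
0 0 0
0 0 0
0 0 0

Lights still on: 0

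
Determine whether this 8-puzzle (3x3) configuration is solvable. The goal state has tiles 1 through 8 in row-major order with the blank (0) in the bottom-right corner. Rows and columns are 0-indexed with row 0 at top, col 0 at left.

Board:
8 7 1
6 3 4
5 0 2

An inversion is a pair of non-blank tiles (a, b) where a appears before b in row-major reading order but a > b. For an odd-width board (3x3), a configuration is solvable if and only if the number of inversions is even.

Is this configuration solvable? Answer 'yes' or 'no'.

Answer: yes

Derivation:
Inversions (pairs i<j in row-major order where tile[i] > tile[j] > 0): 20
20 is even, so the puzzle is solvable.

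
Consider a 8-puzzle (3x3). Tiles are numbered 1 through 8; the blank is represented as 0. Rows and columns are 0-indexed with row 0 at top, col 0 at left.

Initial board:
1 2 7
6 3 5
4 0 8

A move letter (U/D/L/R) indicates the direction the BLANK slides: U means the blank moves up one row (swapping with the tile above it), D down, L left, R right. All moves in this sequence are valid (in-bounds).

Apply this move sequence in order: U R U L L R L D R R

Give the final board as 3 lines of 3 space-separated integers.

Answer: 6 1 2
5 7 0
4 3 8

Derivation:
After move 1 (U):
1 2 7
6 0 5
4 3 8

After move 2 (R):
1 2 7
6 5 0
4 3 8

After move 3 (U):
1 2 0
6 5 7
4 3 8

After move 4 (L):
1 0 2
6 5 7
4 3 8

After move 5 (L):
0 1 2
6 5 7
4 3 8

After move 6 (R):
1 0 2
6 5 7
4 3 8

After move 7 (L):
0 1 2
6 5 7
4 3 8

After move 8 (D):
6 1 2
0 5 7
4 3 8

After move 9 (R):
6 1 2
5 0 7
4 3 8

After move 10 (R):
6 1 2
5 7 0
4 3 8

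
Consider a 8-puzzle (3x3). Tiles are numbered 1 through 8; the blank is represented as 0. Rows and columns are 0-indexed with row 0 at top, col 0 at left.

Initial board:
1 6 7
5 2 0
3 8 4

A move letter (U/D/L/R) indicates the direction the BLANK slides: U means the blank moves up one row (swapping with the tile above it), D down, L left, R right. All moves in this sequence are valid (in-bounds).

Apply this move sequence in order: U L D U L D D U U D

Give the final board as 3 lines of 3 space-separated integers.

Answer: 5 1 6
0 2 7
3 8 4

Derivation:
After move 1 (U):
1 6 0
5 2 7
3 8 4

After move 2 (L):
1 0 6
5 2 7
3 8 4

After move 3 (D):
1 2 6
5 0 7
3 8 4

After move 4 (U):
1 0 6
5 2 7
3 8 4

After move 5 (L):
0 1 6
5 2 7
3 8 4

After move 6 (D):
5 1 6
0 2 7
3 8 4

After move 7 (D):
5 1 6
3 2 7
0 8 4

After move 8 (U):
5 1 6
0 2 7
3 8 4

After move 9 (U):
0 1 6
5 2 7
3 8 4

After move 10 (D):
5 1 6
0 2 7
3 8 4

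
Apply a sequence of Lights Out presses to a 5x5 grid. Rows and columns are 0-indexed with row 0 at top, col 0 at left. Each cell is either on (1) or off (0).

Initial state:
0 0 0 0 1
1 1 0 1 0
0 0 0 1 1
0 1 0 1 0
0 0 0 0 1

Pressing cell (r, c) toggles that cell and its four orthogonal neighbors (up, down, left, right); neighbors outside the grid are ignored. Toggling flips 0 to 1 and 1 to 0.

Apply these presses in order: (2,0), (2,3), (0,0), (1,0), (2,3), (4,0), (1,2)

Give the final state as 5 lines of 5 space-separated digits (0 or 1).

Answer: 0 1 1 0 1
0 1 1 0 0
0 1 1 1 1
0 1 0 1 0
1 1 0 0 1

Derivation:
After press 1 at (2,0):
0 0 0 0 1
0 1 0 1 0
1 1 0 1 1
1 1 0 1 0
0 0 0 0 1

After press 2 at (2,3):
0 0 0 0 1
0 1 0 0 0
1 1 1 0 0
1 1 0 0 0
0 0 0 0 1

After press 3 at (0,0):
1 1 0 0 1
1 1 0 0 0
1 1 1 0 0
1 1 0 0 0
0 0 0 0 1

After press 4 at (1,0):
0 1 0 0 1
0 0 0 0 0
0 1 1 0 0
1 1 0 0 0
0 0 0 0 1

After press 5 at (2,3):
0 1 0 0 1
0 0 0 1 0
0 1 0 1 1
1 1 0 1 0
0 0 0 0 1

After press 6 at (4,0):
0 1 0 0 1
0 0 0 1 0
0 1 0 1 1
0 1 0 1 0
1 1 0 0 1

After press 7 at (1,2):
0 1 1 0 1
0 1 1 0 0
0 1 1 1 1
0 1 0 1 0
1 1 0 0 1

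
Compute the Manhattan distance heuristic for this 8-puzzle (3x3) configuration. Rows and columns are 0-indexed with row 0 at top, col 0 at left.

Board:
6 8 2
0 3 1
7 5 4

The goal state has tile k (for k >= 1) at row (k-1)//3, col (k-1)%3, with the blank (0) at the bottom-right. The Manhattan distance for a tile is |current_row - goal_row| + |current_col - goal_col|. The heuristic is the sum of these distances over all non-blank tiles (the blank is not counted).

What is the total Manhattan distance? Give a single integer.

Tile 6: at (0,0), goal (1,2), distance |0-1|+|0-2| = 3
Tile 8: at (0,1), goal (2,1), distance |0-2|+|1-1| = 2
Tile 2: at (0,2), goal (0,1), distance |0-0|+|2-1| = 1
Tile 3: at (1,1), goal (0,2), distance |1-0|+|1-2| = 2
Tile 1: at (1,2), goal (0,0), distance |1-0|+|2-0| = 3
Tile 7: at (2,0), goal (2,0), distance |2-2|+|0-0| = 0
Tile 5: at (2,1), goal (1,1), distance |2-1|+|1-1| = 1
Tile 4: at (2,2), goal (1,0), distance |2-1|+|2-0| = 3
Sum: 3 + 2 + 1 + 2 + 3 + 0 + 1 + 3 = 15

Answer: 15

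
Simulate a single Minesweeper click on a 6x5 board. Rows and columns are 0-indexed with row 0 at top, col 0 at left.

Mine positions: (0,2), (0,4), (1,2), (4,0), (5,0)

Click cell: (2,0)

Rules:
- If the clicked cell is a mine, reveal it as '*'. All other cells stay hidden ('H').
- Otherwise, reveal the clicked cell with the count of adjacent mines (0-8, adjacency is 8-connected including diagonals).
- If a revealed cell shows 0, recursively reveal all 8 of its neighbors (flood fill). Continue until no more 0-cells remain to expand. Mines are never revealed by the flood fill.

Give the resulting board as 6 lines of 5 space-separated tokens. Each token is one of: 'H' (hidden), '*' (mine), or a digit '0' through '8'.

0 2 H H H
0 2 H H H
0 1 H H H
1 1 H H H
H H H H H
H H H H H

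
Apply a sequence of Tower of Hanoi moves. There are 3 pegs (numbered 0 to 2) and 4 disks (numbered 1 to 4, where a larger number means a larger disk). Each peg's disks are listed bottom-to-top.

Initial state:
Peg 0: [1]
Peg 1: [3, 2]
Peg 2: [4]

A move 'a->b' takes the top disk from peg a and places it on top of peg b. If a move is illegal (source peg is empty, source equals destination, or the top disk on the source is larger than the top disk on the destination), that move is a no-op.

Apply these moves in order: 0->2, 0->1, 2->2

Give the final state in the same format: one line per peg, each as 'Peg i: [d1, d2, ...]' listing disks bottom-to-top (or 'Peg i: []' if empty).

After move 1 (0->2):
Peg 0: []
Peg 1: [3, 2]
Peg 2: [4, 1]

After move 2 (0->1):
Peg 0: []
Peg 1: [3, 2]
Peg 2: [4, 1]

After move 3 (2->2):
Peg 0: []
Peg 1: [3, 2]
Peg 2: [4, 1]

Answer: Peg 0: []
Peg 1: [3, 2]
Peg 2: [4, 1]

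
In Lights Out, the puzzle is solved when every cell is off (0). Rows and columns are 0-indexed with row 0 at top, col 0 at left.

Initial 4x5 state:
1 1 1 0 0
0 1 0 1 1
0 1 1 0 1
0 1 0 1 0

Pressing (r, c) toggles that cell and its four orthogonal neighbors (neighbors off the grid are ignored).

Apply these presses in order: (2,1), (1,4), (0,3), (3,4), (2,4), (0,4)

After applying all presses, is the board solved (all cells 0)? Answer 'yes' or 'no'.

Answer: no

Derivation:
After press 1 at (2,1):
1 1 1 0 0
0 0 0 1 1
1 0 0 0 1
0 0 0 1 0

After press 2 at (1,4):
1 1 1 0 1
0 0 0 0 0
1 0 0 0 0
0 0 0 1 0

After press 3 at (0,3):
1 1 0 1 0
0 0 0 1 0
1 0 0 0 0
0 0 0 1 0

After press 4 at (3,4):
1 1 0 1 0
0 0 0 1 0
1 0 0 0 1
0 0 0 0 1

After press 5 at (2,4):
1 1 0 1 0
0 0 0 1 1
1 0 0 1 0
0 0 0 0 0

After press 6 at (0,4):
1 1 0 0 1
0 0 0 1 0
1 0 0 1 0
0 0 0 0 0

Lights still on: 6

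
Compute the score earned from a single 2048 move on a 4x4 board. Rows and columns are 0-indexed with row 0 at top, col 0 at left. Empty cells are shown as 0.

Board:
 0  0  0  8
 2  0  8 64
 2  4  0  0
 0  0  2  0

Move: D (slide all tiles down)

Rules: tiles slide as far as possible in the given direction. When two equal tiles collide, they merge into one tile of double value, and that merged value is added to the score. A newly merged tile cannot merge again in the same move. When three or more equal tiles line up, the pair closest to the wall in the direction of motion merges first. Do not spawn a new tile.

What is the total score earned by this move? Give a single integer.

Answer: 4

Derivation:
Slide down:
col 0: [0, 2, 2, 0] -> [0, 0, 0, 4]  score +4 (running 4)
col 1: [0, 0, 4, 0] -> [0, 0, 0, 4]  score +0 (running 4)
col 2: [0, 8, 0, 2] -> [0, 0, 8, 2]  score +0 (running 4)
col 3: [8, 64, 0, 0] -> [0, 0, 8, 64]  score +0 (running 4)
Board after move:
 0  0  0  0
 0  0  0  0
 0  0  8  8
 4  4  2 64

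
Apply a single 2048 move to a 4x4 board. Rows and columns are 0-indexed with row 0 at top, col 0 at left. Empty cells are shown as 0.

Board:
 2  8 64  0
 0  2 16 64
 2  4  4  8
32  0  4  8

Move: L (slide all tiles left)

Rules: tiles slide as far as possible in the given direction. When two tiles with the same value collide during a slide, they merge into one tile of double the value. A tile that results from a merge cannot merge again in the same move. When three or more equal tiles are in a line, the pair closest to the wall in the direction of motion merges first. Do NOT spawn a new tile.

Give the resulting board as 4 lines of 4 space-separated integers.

Slide left:
row 0: [2, 8, 64, 0] -> [2, 8, 64, 0]
row 1: [0, 2, 16, 64] -> [2, 16, 64, 0]
row 2: [2, 4, 4, 8] -> [2, 8, 8, 0]
row 3: [32, 0, 4, 8] -> [32, 4, 8, 0]

Answer:  2  8 64  0
 2 16 64  0
 2  8  8  0
32  4  8  0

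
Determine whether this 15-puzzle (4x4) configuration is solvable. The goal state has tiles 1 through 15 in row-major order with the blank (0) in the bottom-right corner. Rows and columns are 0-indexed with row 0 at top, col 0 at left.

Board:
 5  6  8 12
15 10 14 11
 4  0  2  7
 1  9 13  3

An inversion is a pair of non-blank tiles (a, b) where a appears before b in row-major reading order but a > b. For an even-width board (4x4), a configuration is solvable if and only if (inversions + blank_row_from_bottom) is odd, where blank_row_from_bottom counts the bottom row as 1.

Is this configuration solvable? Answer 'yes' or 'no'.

Answer: yes

Derivation:
Inversions: 59
Blank is in row 2 (0-indexed from top), which is row 2 counting from the bottom (bottom = 1).
59 + 2 = 61, which is odd, so the puzzle is solvable.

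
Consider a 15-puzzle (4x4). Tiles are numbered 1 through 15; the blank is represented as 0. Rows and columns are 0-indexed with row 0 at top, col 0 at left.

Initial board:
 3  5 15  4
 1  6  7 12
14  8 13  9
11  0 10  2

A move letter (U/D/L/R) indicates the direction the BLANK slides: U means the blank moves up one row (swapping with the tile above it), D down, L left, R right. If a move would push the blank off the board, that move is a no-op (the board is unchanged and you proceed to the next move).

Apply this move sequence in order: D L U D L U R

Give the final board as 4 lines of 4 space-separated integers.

Answer:  3  5 15  4
 1  6  7 12
 8  0 13  9
14 11 10  2

Derivation:
After move 1 (D):
 3  5 15  4
 1  6  7 12
14  8 13  9
11  0 10  2

After move 2 (L):
 3  5 15  4
 1  6  7 12
14  8 13  9
 0 11 10  2

After move 3 (U):
 3  5 15  4
 1  6  7 12
 0  8 13  9
14 11 10  2

After move 4 (D):
 3  5 15  4
 1  6  7 12
14  8 13  9
 0 11 10  2

After move 5 (L):
 3  5 15  4
 1  6  7 12
14  8 13  9
 0 11 10  2

After move 6 (U):
 3  5 15  4
 1  6  7 12
 0  8 13  9
14 11 10  2

After move 7 (R):
 3  5 15  4
 1  6  7 12
 8  0 13  9
14 11 10  2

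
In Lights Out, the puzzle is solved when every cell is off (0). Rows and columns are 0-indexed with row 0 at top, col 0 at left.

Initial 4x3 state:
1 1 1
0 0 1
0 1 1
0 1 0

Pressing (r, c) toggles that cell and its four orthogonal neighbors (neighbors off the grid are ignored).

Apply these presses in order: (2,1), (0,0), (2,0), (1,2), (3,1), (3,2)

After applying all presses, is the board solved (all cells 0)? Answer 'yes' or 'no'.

Answer: yes

Derivation:
After press 1 at (2,1):
1 1 1
0 1 1
1 0 0
0 0 0

After press 2 at (0,0):
0 0 1
1 1 1
1 0 0
0 0 0

After press 3 at (2,0):
0 0 1
0 1 1
0 1 0
1 0 0

After press 4 at (1,2):
0 0 0
0 0 0
0 1 1
1 0 0

After press 5 at (3,1):
0 0 0
0 0 0
0 0 1
0 1 1

After press 6 at (3,2):
0 0 0
0 0 0
0 0 0
0 0 0

Lights still on: 0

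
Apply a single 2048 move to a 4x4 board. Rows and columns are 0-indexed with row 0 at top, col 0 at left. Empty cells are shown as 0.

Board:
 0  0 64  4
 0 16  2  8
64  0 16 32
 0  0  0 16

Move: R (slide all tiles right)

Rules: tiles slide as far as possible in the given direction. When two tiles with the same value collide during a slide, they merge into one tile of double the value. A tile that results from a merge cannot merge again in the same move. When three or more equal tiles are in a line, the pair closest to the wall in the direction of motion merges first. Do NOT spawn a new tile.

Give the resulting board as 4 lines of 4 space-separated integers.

Slide right:
row 0: [0, 0, 64, 4] -> [0, 0, 64, 4]
row 1: [0, 16, 2, 8] -> [0, 16, 2, 8]
row 2: [64, 0, 16, 32] -> [0, 64, 16, 32]
row 3: [0, 0, 0, 16] -> [0, 0, 0, 16]

Answer:  0  0 64  4
 0 16  2  8
 0 64 16 32
 0  0  0 16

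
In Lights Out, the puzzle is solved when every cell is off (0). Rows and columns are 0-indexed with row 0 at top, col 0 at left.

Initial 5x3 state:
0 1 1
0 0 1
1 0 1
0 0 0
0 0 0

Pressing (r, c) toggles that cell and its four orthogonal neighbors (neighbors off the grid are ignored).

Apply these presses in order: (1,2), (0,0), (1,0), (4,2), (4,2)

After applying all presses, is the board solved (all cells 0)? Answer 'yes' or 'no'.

After press 1 at (1,2):
0 1 0
0 1 0
1 0 0
0 0 0
0 0 0

After press 2 at (0,0):
1 0 0
1 1 0
1 0 0
0 0 0
0 0 0

After press 3 at (1,0):
0 0 0
0 0 0
0 0 0
0 0 0
0 0 0

After press 4 at (4,2):
0 0 0
0 0 0
0 0 0
0 0 1
0 1 1

After press 5 at (4,2):
0 0 0
0 0 0
0 0 0
0 0 0
0 0 0

Lights still on: 0

Answer: yes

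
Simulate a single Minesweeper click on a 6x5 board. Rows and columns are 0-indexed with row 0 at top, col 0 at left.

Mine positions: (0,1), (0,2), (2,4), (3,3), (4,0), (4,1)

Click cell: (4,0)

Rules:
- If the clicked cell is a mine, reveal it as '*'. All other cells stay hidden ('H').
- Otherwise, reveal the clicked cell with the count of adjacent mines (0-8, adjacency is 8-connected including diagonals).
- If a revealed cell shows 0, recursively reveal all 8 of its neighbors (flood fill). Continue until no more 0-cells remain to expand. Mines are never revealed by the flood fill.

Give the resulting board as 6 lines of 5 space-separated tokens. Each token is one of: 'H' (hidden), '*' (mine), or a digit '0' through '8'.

H H H H H
H H H H H
H H H H H
H H H H H
* H H H H
H H H H H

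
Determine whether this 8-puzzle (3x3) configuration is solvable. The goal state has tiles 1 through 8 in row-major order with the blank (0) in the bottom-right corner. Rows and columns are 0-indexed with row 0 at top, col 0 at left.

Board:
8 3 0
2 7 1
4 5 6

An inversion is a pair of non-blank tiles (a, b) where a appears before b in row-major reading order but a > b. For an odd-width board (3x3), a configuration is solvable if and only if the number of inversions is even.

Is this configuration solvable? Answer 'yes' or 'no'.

Inversions (pairs i<j in row-major order where tile[i] > tile[j] > 0): 14
14 is even, so the puzzle is solvable.

Answer: yes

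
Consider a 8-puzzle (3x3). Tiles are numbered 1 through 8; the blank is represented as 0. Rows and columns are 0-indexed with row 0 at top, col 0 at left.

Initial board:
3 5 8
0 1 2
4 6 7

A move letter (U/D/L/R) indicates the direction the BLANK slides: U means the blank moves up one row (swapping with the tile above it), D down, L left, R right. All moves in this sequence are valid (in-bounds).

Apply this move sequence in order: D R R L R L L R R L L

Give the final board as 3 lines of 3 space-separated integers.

Answer: 3 5 8
4 1 2
0 6 7

Derivation:
After move 1 (D):
3 5 8
4 1 2
0 6 7

After move 2 (R):
3 5 8
4 1 2
6 0 7

After move 3 (R):
3 5 8
4 1 2
6 7 0

After move 4 (L):
3 5 8
4 1 2
6 0 7

After move 5 (R):
3 5 8
4 1 2
6 7 0

After move 6 (L):
3 5 8
4 1 2
6 0 7

After move 7 (L):
3 5 8
4 1 2
0 6 7

After move 8 (R):
3 5 8
4 1 2
6 0 7

After move 9 (R):
3 5 8
4 1 2
6 7 0

After move 10 (L):
3 5 8
4 1 2
6 0 7

After move 11 (L):
3 5 8
4 1 2
0 6 7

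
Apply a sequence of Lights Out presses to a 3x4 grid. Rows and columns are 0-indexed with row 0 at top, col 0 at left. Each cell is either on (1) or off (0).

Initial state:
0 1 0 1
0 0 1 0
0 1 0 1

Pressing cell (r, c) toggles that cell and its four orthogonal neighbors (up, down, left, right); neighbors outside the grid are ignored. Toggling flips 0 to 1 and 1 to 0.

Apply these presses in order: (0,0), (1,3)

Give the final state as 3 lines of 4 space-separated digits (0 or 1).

Answer: 1 0 0 0
1 0 0 1
0 1 0 0

Derivation:
After press 1 at (0,0):
1 0 0 1
1 0 1 0
0 1 0 1

After press 2 at (1,3):
1 0 0 0
1 0 0 1
0 1 0 0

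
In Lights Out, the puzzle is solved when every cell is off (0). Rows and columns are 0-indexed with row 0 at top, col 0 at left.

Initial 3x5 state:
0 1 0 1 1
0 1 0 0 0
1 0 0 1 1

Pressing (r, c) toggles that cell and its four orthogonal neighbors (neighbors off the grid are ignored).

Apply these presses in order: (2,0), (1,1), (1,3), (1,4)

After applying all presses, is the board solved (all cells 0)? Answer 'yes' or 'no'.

After press 1 at (2,0):
0 1 0 1 1
1 1 0 0 0
0 1 0 1 1

After press 2 at (1,1):
0 0 0 1 1
0 0 1 0 0
0 0 0 1 1

After press 3 at (1,3):
0 0 0 0 1
0 0 0 1 1
0 0 0 0 1

After press 4 at (1,4):
0 0 0 0 0
0 0 0 0 0
0 0 0 0 0

Lights still on: 0

Answer: yes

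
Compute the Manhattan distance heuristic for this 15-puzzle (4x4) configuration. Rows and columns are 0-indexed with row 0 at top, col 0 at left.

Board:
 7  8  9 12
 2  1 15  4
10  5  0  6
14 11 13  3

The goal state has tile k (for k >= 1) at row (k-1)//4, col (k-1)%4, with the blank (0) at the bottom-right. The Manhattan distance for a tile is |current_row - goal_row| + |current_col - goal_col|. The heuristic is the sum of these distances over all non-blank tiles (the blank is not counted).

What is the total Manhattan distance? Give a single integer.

Tile 7: (0,0)->(1,2) = 3
Tile 8: (0,1)->(1,3) = 3
Tile 9: (0,2)->(2,0) = 4
Tile 12: (0,3)->(2,3) = 2
Tile 2: (1,0)->(0,1) = 2
Tile 1: (1,1)->(0,0) = 2
Tile 15: (1,2)->(3,2) = 2
Tile 4: (1,3)->(0,3) = 1
Tile 10: (2,0)->(2,1) = 1
Tile 5: (2,1)->(1,0) = 2
Tile 6: (2,3)->(1,1) = 3
Tile 14: (3,0)->(3,1) = 1
Tile 11: (3,1)->(2,2) = 2
Tile 13: (3,2)->(3,0) = 2
Tile 3: (3,3)->(0,2) = 4
Sum: 3 + 3 + 4 + 2 + 2 + 2 + 2 + 1 + 1 + 2 + 3 + 1 + 2 + 2 + 4 = 34

Answer: 34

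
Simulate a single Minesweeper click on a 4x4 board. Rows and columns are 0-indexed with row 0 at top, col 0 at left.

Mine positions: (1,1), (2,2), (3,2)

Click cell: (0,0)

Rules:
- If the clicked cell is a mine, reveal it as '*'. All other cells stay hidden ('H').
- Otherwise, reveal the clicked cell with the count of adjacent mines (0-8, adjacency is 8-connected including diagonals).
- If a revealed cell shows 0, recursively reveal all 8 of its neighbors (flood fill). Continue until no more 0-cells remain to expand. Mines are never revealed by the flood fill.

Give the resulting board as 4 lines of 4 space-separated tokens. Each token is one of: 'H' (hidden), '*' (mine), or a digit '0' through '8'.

1 H H H
H H H H
H H H H
H H H H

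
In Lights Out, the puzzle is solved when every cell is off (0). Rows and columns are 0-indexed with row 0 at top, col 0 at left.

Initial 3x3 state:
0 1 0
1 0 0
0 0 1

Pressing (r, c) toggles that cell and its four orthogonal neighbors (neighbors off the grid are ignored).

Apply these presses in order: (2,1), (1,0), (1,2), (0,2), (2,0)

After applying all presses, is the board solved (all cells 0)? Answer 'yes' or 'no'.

After press 1 at (2,1):
0 1 0
1 1 0
1 1 0

After press 2 at (1,0):
1 1 0
0 0 0
0 1 0

After press 3 at (1,2):
1 1 1
0 1 1
0 1 1

After press 4 at (0,2):
1 0 0
0 1 0
0 1 1

After press 5 at (2,0):
1 0 0
1 1 0
1 0 1

Lights still on: 5

Answer: no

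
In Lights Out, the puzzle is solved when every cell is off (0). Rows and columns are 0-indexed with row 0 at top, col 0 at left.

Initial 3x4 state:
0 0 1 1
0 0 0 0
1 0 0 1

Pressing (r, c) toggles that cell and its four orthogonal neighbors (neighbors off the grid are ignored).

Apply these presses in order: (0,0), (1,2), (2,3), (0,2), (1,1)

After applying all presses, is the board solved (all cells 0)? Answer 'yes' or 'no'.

After press 1 at (0,0):
1 1 1 1
1 0 0 0
1 0 0 1

After press 2 at (1,2):
1 1 0 1
1 1 1 1
1 0 1 1

After press 3 at (2,3):
1 1 0 1
1 1 1 0
1 0 0 0

After press 4 at (0,2):
1 0 1 0
1 1 0 0
1 0 0 0

After press 5 at (1,1):
1 1 1 0
0 0 1 0
1 1 0 0

Lights still on: 6

Answer: no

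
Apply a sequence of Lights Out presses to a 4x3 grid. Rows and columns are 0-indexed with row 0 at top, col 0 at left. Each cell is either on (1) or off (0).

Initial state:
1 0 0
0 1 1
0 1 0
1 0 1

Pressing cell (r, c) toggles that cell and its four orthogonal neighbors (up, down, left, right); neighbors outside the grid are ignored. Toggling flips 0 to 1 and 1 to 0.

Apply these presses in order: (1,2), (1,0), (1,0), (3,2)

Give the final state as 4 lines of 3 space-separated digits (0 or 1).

Answer: 1 0 1
0 0 0
0 1 0
1 1 0

Derivation:
After press 1 at (1,2):
1 0 1
0 0 0
0 1 1
1 0 1

After press 2 at (1,0):
0 0 1
1 1 0
1 1 1
1 0 1

After press 3 at (1,0):
1 0 1
0 0 0
0 1 1
1 0 1

After press 4 at (3,2):
1 0 1
0 0 0
0 1 0
1 1 0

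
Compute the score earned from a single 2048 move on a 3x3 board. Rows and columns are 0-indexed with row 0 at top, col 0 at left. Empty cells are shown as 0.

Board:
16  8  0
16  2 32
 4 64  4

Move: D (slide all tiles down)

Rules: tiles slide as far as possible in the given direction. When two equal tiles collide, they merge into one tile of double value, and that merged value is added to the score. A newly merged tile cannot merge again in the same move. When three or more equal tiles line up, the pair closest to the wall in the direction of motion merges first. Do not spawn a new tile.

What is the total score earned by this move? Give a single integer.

Answer: 32

Derivation:
Slide down:
col 0: [16, 16, 4] -> [0, 32, 4]  score +32 (running 32)
col 1: [8, 2, 64] -> [8, 2, 64]  score +0 (running 32)
col 2: [0, 32, 4] -> [0, 32, 4]  score +0 (running 32)
Board after move:
 0  8  0
32  2 32
 4 64  4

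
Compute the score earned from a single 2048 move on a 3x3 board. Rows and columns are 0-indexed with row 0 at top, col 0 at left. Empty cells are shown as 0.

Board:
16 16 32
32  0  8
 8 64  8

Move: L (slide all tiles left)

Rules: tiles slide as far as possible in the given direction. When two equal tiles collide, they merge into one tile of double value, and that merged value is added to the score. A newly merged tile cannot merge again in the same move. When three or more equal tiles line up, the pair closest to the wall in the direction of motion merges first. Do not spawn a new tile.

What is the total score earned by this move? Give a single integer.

Slide left:
row 0: [16, 16, 32] -> [32, 32, 0]  score +32 (running 32)
row 1: [32, 0, 8] -> [32, 8, 0]  score +0 (running 32)
row 2: [8, 64, 8] -> [8, 64, 8]  score +0 (running 32)
Board after move:
32 32  0
32  8  0
 8 64  8

Answer: 32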